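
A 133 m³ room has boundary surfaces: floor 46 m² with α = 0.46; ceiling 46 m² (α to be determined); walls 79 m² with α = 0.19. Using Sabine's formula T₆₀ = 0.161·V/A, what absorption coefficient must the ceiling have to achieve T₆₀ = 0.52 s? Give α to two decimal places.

0.11

Required total absorption A = 0.161·133/0.52 = 41.18 m².
Absorption from the other surfaces = 46·0.46 + 79·0.19 = 36.17 m², so the ceiling must supply 5.01 m² over 46 m².
α = 5.01/46 = 0.109.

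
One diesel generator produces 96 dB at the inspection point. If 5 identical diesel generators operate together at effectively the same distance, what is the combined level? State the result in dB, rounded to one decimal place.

103.0 dB

L_total = L₁ + 10·log₁₀ N for N identical incoherent sources.
L_total = 96 + 10·log₁₀(5) = 96 + 6.990 = 102.99 dB.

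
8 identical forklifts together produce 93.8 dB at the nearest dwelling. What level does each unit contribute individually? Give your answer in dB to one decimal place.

For N identical incoherent sources L_total = L₁ + 10·log₁₀ N, so L₁ = 93.8 − 10·log₁₀(8) = 93.8 − 9.031.

84.8 dB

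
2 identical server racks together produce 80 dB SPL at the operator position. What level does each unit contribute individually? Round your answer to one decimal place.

2 equal contributions raise the level by 10·log₁₀ 2 = 3.010 dB, so each unit alone gives 80 − 3.010.

77.0 dB SPL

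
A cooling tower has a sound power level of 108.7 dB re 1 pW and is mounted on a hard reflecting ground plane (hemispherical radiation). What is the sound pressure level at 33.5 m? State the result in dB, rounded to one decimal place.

L_p = L_w − 10·log₁₀(2π·r²) with r = 33.5 m.
2π·r² = 7051 m², 10·log₁₀ of that is 38.483 dB.
L_p = 108.7 − 38.483 = 70.22 dB.

70.2 dB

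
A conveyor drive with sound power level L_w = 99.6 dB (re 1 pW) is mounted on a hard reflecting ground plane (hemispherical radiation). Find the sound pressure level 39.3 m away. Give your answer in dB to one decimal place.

L_p = L_w − 10·log₁₀(2π·r²) with r = 39.3 m.
2π·r² = 9704 m², 10·log₁₀ of that is 39.870 dB.
L_p = 99.6 − 39.870 = 59.73 dB.

59.7 dB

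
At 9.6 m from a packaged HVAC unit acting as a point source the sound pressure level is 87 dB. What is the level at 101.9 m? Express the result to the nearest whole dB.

66 dB

Point-source attenuation: ΔL = 20·log₁₀(r₂/r₁) = 20·log₁₀(101.9/9.6) = 20.518 dB.
L₂ = 87 − 20·log₁₀(101.9/9.6) = 87 − 20.518 = 66.48 dB.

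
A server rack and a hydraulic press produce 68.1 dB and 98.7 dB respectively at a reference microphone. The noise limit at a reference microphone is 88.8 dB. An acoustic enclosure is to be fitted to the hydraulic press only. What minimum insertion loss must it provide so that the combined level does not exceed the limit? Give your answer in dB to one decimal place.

9.9 dB

Fixed contribution from the other source: Σ 10^(L/10) = 10^(68.1/10) = 6.457e+06 (68.10 dB).
The limit corresponds to 10^(88.8/10) = 7.586e+08; subtracting the fixed part leaves 7.521e+08 for the hydraulic press, i.e. 88.76 dB.
Required insertion loss = 98.7 − 88.76 = 9.94 dB.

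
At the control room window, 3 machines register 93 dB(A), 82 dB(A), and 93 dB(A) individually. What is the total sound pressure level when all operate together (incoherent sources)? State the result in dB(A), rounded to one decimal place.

96.2 dB(A)

For uncorrelated sources the intensities add, so convert each level to linear form, sum, and take 10·log₁₀ of the total.
Σ 10^(L/10) = 10^(93/10) + 10^(82/10) + 10^(93/10) = 4.149e+09.
L_total = 10·log₁₀(4.149e+09) = 96.18 dB(A).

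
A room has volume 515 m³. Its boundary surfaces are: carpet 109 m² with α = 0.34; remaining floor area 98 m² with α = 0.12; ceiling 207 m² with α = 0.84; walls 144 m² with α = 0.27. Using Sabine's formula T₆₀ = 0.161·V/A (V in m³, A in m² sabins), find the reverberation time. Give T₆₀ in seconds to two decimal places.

0.32 s

Total absorption A = 109·0.34 + 98·0.12 + 207·0.84 + 144·0.27 = 261.58 m² sabins.
T₆₀ = 0.161 × 515 / 261.58 = 0.317 s.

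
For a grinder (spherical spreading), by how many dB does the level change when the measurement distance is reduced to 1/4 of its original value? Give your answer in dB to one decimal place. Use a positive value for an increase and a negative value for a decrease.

A point source loses 6 dB per doubling of distance; generally ΔL = −20·log₁₀(r₂/r₁).
ΔL = −20·log₁₀(0.25) = +12.04 dB.

+12.0 dB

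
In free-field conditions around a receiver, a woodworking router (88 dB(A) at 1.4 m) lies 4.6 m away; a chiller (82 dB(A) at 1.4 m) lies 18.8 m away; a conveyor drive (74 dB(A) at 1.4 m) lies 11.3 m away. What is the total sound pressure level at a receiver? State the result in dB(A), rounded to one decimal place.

Apply inverse-square spreading to bring every level to the receiver, then sum 10^(L/10).
woodworking router: 88 − 20·log₁₀(4.6/1.4) = 88 − 10.33 = 77.67 dB(A).
chiller: 82 − 20·log₁₀(18.8/1.4) = 82 − 22.56 = 59.44 dB(A).
conveyor drive: 74 − 20·log₁₀(11.3/1.4) = 74 − 18.14 = 55.86 dB(A).
Σ 10^(L/10) = 5.971e+07 → L_total = 10·log₁₀(5.971e+07) = 77.76 dB(A).

77.8 dB(A)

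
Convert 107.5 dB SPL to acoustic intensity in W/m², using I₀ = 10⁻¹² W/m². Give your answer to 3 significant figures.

L = 10·log₁₀(I/I₀) ⇒ I = I₀·10^(L/10) = 10⁻¹² × 10^10.75.

0.0562 W/m²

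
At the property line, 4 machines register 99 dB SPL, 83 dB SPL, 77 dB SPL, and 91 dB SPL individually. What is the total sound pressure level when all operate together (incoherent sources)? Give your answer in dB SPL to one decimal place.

99.8 dB SPL

Incoherent sources combine by intensity addition: L_total = 10·log₁₀(Σ 10^(L_i/10)).
Σ 10^(L/10) = 10^(99/10) + 10^(83/10) + 10^(77/10) + 10^(91/10) = 9.452e+09.
L_total = 10·log₁₀(9.452e+09) = 99.76 dB SPL.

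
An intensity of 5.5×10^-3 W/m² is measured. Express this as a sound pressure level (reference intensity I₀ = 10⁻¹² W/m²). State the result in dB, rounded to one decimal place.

97.4 dB

L = 10·log₁₀(I/I₀) = 10·log₁₀(5.5×10^-3/10⁻¹²) = 10·log₁₀(5.5×10^9).
L = 10·(0.7404 + 9) = 97.40 dB.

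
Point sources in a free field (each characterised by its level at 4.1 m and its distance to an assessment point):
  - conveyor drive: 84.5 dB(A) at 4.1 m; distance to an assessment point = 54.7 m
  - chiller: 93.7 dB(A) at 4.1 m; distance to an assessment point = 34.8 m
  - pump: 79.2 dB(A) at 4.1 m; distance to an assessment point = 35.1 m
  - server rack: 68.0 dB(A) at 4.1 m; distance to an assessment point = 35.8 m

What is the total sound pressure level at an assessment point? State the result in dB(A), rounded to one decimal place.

First find each source's level at the receiver (point-source: −20·log₁₀(r/r_ref)), then combine on an intensity basis.
conveyor drive: 84.5 − 20·log₁₀(54.7/4.1) = 84.5 − 22.50 = 62.00 dB(A).
chiller: 93.7 − 20·log₁₀(34.8/4.1) = 93.7 − 18.58 = 75.12 dB(A).
pump: 79.2 − 20·log₁₀(35.1/4.1) = 79.2 − 18.65 = 60.55 dB(A).
server rack: 68.0 − 20·log₁₀(35.8/4.1) = 68.0 − 18.82 = 49.18 dB(A).
Σ 10^(L/10) = 3.534e+07 → L_total = 10·log₁₀(3.534e+07) = 75.48 dB(A).

75.5 dB(A)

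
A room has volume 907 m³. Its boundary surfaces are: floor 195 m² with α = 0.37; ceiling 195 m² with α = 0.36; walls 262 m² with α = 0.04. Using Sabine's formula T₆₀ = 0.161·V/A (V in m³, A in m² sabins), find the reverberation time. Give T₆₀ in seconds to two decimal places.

A = Σ Sᵢαᵢ = 195·0.37 + 195·0.36 + 262·0.04 = 152.83 m².
T₆₀ = 0.161·V/A = 0.161·907/152.83 = 0.955 s.

0.96 s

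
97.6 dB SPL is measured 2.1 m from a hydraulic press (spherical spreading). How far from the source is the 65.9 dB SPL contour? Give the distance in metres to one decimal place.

80.8 m

Point-source spreading drops the level by 20·log₁₀(r₂/r₁); inverting, r₂/r₁ = 10^(ΔL/20).
r₂ = 2.1·10^((97.6−65.9)/20) = 2.1·10^(31.7/20) = 80.76 m.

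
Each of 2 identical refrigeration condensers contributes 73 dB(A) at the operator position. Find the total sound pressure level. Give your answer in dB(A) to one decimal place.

L_total = L₁ + 10·log₁₀ N for N identical incoherent sources.
L_total = 73 + 10·log₁₀(2) = 73 + 3.010 = 76.01 dB(A).

76.0 dB(A)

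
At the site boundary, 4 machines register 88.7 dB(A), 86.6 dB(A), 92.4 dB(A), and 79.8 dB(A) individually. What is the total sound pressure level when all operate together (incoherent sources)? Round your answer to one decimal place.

Incoherent sources combine by intensity addition: L_total = 10·log₁₀(Σ 10^(L_i/10)).
Σ 10^(L/10) = 10^(88.7/10) + 10^(86.6/10) + 10^(92.4/10) + 10^(79.8/10) = 3.032e+09.
L_total = 10·log₁₀(3.032e+09) = 94.82 dB(A).

94.8 dB(A)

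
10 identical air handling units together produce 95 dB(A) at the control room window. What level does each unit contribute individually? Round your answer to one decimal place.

For N identical incoherent sources L_total = L₁ + 10·log₁₀ N, so L₁ = 95 − 10·log₁₀(10) = 95 − 10.000.

85.0 dB(A)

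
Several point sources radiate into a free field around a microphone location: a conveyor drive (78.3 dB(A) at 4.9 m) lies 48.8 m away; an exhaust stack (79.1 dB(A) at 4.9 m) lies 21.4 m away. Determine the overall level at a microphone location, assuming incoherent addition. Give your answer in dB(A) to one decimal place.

66.9 dB(A)

Apply inverse-square spreading to bring every level to the receiver, then sum 10^(L/10).
conveyor drive: 78.3 − 20·log₁₀(48.8/4.9) = 78.3 − 19.96 = 58.34 dB(A).
exhaust stack: 79.1 − 20·log₁₀(21.4/4.9) = 79.1 − 12.80 = 66.30 dB(A).
Σ 10^(L/10) = 4.943e+06 → L_total = 10·log₁₀(4.943e+06) = 66.94 dB(A).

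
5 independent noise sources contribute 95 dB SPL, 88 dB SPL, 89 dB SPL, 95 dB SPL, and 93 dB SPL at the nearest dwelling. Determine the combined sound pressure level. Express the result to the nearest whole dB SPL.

For uncorrelated sources the intensities add, so convert each level to linear form, sum, and take 10·log₁₀ of the total.
Σ 10^(L/10) = 10^(95/10) + 10^(88/10) + 10^(89/10) + 10^(95/10) + 10^(93/10) = 9.745e+09.
L_total = 10·log₁₀(9.745e+09) = 99.89 dB SPL.

100 dB SPL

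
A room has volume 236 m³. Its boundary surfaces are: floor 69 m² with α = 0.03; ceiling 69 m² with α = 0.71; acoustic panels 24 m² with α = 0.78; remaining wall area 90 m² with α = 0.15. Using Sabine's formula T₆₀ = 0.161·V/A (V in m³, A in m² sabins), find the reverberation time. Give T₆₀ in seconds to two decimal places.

0.46 s

A = Σ Sᵢαᵢ = 69·0.03 + 69·0.71 + 24·0.78 + 90·0.15 = 83.28 m².
T₆₀ = 0.161·V/A = 0.161·236/83.28 = 0.456 s.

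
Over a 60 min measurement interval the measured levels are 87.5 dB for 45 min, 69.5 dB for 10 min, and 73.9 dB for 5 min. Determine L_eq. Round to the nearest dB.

L_eq = 10·log₁₀[(1/T)·Σ tᵢ·10^(Lᵢ/10)] with T = 60 min.
Σ tᵢ·10^(Lᵢ/10) = 45·10^(87.5/10) + 10·10^(69.5/10) + 5·10^(73.9/10) = 2.552e+10.
L_eq = 10·log₁₀(2.552e+10/60) = 86.29 dB.

86 dB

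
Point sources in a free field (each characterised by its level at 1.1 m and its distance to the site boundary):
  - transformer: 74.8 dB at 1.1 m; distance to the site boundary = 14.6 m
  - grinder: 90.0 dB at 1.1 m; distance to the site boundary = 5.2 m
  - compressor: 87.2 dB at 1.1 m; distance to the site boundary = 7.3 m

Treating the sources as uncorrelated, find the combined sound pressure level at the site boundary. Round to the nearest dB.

Propagate each source to the receiver with L = L_ref − 20·log₁₀(r/r_ref), then add intensities.
transformer: 74.8 − 20·log₁₀(14.6/1.1) = 74.8 − 22.46 = 52.34 dB.
grinder: 90.0 − 20·log₁₀(5.2/1.1) = 90.0 − 13.49 = 76.51 dB.
compressor: 87.2 − 20·log₁₀(7.3/1.1) = 87.2 − 16.44 = 70.76 dB.
Σ 10^(L/10) = 5.684e+07 → L_total = 10·log₁₀(5.684e+07) = 77.55 dB.

78 dB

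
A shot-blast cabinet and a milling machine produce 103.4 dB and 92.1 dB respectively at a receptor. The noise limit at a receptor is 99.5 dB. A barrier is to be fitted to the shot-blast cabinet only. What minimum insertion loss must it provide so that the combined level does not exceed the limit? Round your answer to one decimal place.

The untreated sources together contribute 10^(92.1/10) = 1.622e+09, i.e. 92.10 dB.
To meet 99.5 dB overall, the treated shot-blast cabinet may contribute at most 10^(99.5/10) − 1.622e+09 = 7.291e+09, i.e. 98.63 dB.
So the shot-blast cabinet must be reduced from 103.4 to 98.63 dB: IL = 4.77 dB.

4.8 dB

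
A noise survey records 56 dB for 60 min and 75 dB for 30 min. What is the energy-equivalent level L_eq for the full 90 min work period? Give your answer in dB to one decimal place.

The energy average is taken in the linear domain: L_eq = 10·log₁₀[(Σ tᵢ·10^(Lᵢ/10))/T], T = 90 min.
Σ tᵢ·10^(Lᵢ/10) = 60·10^(56/10) + 30·10^(75/10) = 9.726e+08.
L_eq = 10·log₁₀(9.726e+08/90) = 70.34 dB.

70.3 dB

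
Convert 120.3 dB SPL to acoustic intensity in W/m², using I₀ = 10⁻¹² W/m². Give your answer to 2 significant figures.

1.1 W/m²

I/I₀ = 10^(120.3/10) = 1.072e+12, so I = 1.072e+12 × 10⁻¹² W/m².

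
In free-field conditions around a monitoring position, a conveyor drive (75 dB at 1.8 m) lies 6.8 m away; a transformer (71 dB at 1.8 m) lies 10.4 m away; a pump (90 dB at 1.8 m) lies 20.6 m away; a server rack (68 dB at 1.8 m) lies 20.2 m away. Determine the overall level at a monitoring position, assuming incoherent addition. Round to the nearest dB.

70 dB

Propagate each source to the receiver with L = L_ref − 20·log₁₀(r/r_ref), then add intensities.
conveyor drive: 75 − 20·log₁₀(6.8/1.8) = 75 − 11.54 = 63.46 dB.
transformer: 71 − 20·log₁₀(10.4/1.8) = 71 − 15.24 = 55.76 dB.
pump: 90 − 20·log₁₀(20.6/1.8) = 90 − 21.17 = 68.83 dB.
server rack: 68 − 20·log₁₀(20.2/1.8) = 68 − 21.00 = 47.00 dB.
Σ 10^(L/10) = 1.028e+07 → L_total = 10·log₁₀(1.028e+07) = 70.12 dB.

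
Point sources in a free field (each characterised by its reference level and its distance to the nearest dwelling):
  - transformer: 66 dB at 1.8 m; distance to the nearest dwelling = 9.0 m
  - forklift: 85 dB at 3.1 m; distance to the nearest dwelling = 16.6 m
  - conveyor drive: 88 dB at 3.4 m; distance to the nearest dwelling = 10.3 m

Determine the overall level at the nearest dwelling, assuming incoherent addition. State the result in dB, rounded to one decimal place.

79.0 dB

Apply inverse-square spreading to bring every level to the receiver, then sum 10^(L/10).
transformer: 66 − 20·log₁₀(9.0/1.8) = 66 − 13.98 = 52.02 dB.
forklift: 85 − 20·log₁₀(16.6/3.1) = 85 − 14.57 = 70.43 dB.
conveyor drive: 88 − 20·log₁₀(10.3/3.4) = 88 − 9.63 = 78.37 dB.
Σ 10^(L/10) = 7.994e+07 → L_total = 10·log₁₀(7.994e+07) = 79.03 dB.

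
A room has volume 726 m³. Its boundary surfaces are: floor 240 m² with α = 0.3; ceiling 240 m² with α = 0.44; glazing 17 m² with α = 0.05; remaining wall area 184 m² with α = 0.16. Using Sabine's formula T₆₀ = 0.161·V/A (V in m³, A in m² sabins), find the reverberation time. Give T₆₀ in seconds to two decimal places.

0.56 s

Summing Sᵢαᵢ: 240·0.3 + 240·0.44 + 17·0.05 + 184·0.16 = 207.89 m².
T₆₀ = 0.161 × 726 / 207.89 = 0.562 s.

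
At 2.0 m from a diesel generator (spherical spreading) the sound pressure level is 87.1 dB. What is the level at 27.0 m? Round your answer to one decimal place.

64.5 dB

Point-source attenuation: ΔL = 20·log₁₀(r₂/r₁) = 20·log₁₀(27.0/2.0) = 22.607 dB.
L₂ = 87.1 − 20·log₁₀(27.0/2.0) = 87.1 − 22.607 = 64.49 dB.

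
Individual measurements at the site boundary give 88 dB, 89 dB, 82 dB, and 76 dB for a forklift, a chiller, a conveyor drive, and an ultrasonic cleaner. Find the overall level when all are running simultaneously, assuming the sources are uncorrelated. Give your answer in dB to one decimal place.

92.1 dB

Incoherent sources combine by intensity addition: L_total = 10·log₁₀(Σ 10^(L_i/10)).
Σ 10^(L/10) = 10^(88/10) + 10^(89/10) + 10^(82/10) + 10^(76/10) = 1.624e+09.
L_total = 10·log₁₀(1.624e+09) = 92.10 dB.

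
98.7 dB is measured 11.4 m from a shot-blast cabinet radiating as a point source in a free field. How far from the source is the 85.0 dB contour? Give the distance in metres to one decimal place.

55.2 m

The 13.7 dB drop corresponds to a distance ratio of 10^(13.7/20) for a point source.
r₂ = 11.4·10^((98.7−85.0)/20) = 11.4·10^(13.7/20) = 55.20 m.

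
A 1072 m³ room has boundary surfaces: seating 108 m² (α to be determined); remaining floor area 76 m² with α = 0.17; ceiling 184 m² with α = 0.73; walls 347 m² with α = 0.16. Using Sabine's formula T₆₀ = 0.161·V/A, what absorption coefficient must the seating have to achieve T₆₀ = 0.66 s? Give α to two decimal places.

From T₆₀ = 0.161·V/A, the target T₆₀ = 0.66 s needs A = 0.161·1072/0.66 = 261.50 m².
Absorption from the other surfaces = 76·0.17 + 184·0.73 + 347·0.16 = 202.76 m², so the seating must supply 58.74 m² over 108 m².
α = 58.74/108 = 0.544.

0.54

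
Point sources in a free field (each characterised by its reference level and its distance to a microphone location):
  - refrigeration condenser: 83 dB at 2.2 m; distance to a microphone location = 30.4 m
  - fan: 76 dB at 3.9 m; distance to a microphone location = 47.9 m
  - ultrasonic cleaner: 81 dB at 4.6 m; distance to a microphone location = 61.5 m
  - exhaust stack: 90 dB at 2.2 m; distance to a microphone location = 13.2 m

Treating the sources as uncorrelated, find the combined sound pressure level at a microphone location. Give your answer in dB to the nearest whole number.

First find each source's level at the receiver (point-source: −20·log₁₀(r/r_ref)), then combine on an intensity basis.
refrigeration condenser: 83 − 20·log₁₀(30.4/2.2) = 83 − 22.81 = 60.19 dB.
fan: 76 − 20·log₁₀(47.9/3.9) = 76 − 21.79 = 54.21 dB.
ultrasonic cleaner: 81 − 20·log₁₀(61.5/4.6) = 81 − 22.52 = 58.48 dB.
exhaust stack: 90 − 20·log₁₀(13.2/2.2) = 90 − 15.56 = 74.44 dB.
Σ 10^(L/10) = 2.979e+07 → L_total = 10·log₁₀(2.979e+07) = 74.74 dB.

75 dB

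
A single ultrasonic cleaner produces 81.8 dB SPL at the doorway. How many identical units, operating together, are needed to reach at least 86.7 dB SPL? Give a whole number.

N identical sources give L₁ + 10·log₁₀ N, so require 10·log₁₀ N ≥ 86.7 − 81.8 = 4.9 dB.
N ≥ 10^(4.9/10) = 3.090, so N = 4.

4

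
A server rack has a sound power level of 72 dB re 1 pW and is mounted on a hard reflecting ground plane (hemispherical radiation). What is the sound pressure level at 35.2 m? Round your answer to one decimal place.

33.1 dB

The power spreads over a hemisphere of area 2π·r², so L_p = L_w − 10·log₁₀(2π·r²).
2π·r² = 7785 m², 10·log₁₀ of that is 38.913 dB.
L_p = 72 − 38.913 = 33.09 dB.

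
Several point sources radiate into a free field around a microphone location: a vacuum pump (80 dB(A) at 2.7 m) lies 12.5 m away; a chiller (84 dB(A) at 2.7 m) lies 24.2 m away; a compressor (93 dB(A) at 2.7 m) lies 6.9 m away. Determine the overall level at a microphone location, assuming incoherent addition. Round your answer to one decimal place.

Propagate each source to the receiver with L = L_ref − 20·log₁₀(r/r_ref), then add intensities.
vacuum pump: 80 − 20·log₁₀(12.5/2.7) = 80 − 13.31 = 66.69 dB(A).
chiller: 84 − 20·log₁₀(24.2/2.7) = 84 − 19.05 = 64.95 dB(A).
compressor: 93 − 20·log₁₀(6.9/2.7) = 93 − 8.15 = 84.85 dB(A).
Σ 10^(L/10) = 3.133e+08 → L_total = 10·log₁₀(3.133e+08) = 84.96 dB(A).

85.0 dB(A)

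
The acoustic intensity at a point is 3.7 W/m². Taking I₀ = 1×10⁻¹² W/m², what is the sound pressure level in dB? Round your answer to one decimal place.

L = 10·log₁₀(I/I₀) = 10·log₁₀(3.7/10⁻¹²) = 10·log₁₀(3.7×10^12).
L = 10·(0.5682 + 12) = 125.68 dB.

125.7 dB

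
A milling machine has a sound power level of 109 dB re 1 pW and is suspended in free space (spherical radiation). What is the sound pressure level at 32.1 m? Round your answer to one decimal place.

L_p = L_w − 10·log₁₀(4π·r²) with r = 32.1 m.
4π·r² = 1.295e+04 m², 10·log₁₀ of that is 41.122 dB.
L_p = 109 − 41.122 = 67.88 dB.

67.9 dB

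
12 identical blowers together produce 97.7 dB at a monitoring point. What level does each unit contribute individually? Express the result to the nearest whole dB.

Dividing the total intensity by 12 lowers the level by 10·log₁₀ 12 = 10.792 dB: L₁ = 97.7 − 10.792.

87 dB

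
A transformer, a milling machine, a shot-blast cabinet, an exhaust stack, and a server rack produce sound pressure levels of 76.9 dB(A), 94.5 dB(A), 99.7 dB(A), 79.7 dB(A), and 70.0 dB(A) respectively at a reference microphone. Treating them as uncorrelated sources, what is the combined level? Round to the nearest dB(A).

101 dB(A)

For uncorrelated sources the intensities add, so convert each level to linear form, sum, and take 10·log₁₀ of the total.
Σ 10^(L/10) = 10^(76.9/10) + 10^(94.5/10) + 10^(99.7/10) + 10^(79.7/10) + 10^(70.0/10) = 1.230e+10.
L_total = 10·log₁₀(1.230e+10) = 100.90 dB(A).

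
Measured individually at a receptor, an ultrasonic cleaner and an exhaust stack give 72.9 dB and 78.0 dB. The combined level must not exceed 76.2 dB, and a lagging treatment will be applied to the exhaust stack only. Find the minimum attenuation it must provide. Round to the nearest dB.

5 dB

Everything except the exhaust stack sums to 10^(72.9/10) = 1.950e+07 in linear terms, 72.90 dB.
To meet 76.2 dB overall, the treated exhaust stack may contribute at most 10^(76.2/10) − 1.950e+07 = 2.219e+07, i.e. 73.46 dB.
Required insertion loss = 78.0 − 73.46 = 4.54 dB.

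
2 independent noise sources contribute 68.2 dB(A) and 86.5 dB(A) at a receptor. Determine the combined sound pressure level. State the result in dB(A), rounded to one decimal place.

86.6 dB(A)

For uncorrelated sources the intensities add, so convert each level to linear form, sum, and take 10·log₁₀ of the total.
Σ 10^(L/10) = 10^(68.2/10) + 10^(86.5/10) = 4.533e+08.
L_total = 10·log₁₀(4.533e+08) = 86.56 dB(A).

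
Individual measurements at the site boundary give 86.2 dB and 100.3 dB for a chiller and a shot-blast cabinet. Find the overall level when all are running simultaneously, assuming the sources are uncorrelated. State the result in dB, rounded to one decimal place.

For uncorrelated sources the intensities add, so convert each level to linear form, sum, and take 10·log₁₀ of the total.
Σ 10^(L/10) = 10^(86.2/10) + 10^(100.3/10) = 1.113e+10.
L_total = 10·log₁₀(1.113e+10) = 100.47 dB.

100.5 dB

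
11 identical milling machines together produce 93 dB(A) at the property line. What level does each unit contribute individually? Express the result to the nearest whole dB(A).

83 dB(A)

11 equal contributions raise the level by 10·log₁₀ 11 = 10.414 dB, so each unit alone gives 93 − 10.414.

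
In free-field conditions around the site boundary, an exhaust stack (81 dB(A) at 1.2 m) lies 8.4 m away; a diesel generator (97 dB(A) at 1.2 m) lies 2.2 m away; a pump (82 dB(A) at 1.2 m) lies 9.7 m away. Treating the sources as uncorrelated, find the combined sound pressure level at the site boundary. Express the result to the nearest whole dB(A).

92 dB(A)

Apply inverse-square spreading to bring every level to the receiver, then sum 10^(L/10).
exhaust stack: 81 − 20·log₁₀(8.4/1.2) = 81 − 16.90 = 64.10 dB(A).
diesel generator: 97 − 20·log₁₀(2.2/1.2) = 97 − 5.26 = 91.74 dB(A).
pump: 82 − 20·log₁₀(9.7/1.2) = 82 − 18.15 = 63.85 dB(A).
Σ 10^(L/10) = 1.496e+09 → L_total = 10·log₁₀(1.496e+09) = 91.75 dB(A).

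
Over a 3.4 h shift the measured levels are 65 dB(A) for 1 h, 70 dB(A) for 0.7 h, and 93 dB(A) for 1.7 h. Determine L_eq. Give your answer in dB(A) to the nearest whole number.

90 dB(A)

L_eq = 10·log₁₀[(1/T)·Σ tᵢ·10^(Lᵢ/10)] with T = 3.4 h.
Σ tᵢ·10^(Lᵢ/10) = 1·10^(65/10) + 0.7·10^(70/10) + 1.7·10^(93/10) = 3.402e+09.
L_eq = 10·log₁₀(3.402e+09/3.4) = 90.00 dB(A).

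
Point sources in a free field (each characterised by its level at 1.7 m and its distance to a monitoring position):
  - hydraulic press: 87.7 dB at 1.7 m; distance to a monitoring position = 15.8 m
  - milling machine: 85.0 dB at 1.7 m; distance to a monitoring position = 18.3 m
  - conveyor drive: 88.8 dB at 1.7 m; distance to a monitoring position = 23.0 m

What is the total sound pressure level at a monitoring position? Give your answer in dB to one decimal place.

71.4 dB

First find each source's level at the receiver (point-source: −20·log₁₀(r/r_ref)), then combine on an intensity basis.
hydraulic press: 87.7 − 20·log₁₀(15.8/1.7) = 87.7 − 19.36 = 68.34 dB.
milling machine: 85.0 − 20·log₁₀(18.3/1.7) = 85.0 − 20.64 = 64.36 dB.
conveyor drive: 88.8 − 20·log₁₀(23.0/1.7) = 88.8 − 22.63 = 66.17 dB.
Σ 10^(L/10) = 1.369e+07 → L_total = 10·log₁₀(1.369e+07) = 71.36 dB.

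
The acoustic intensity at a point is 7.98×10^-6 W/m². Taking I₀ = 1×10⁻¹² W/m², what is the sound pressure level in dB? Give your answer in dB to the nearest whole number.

69 dB

I/I₀ = 7.98×10^-6/10⁻¹² = 7.98×10^6, and L = 10·log₁₀(I/I₀).
L = 10·(0.9020 + 6) = 69.02 dB.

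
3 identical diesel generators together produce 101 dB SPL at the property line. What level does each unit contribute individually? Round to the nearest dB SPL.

Dividing the total intensity by 3 lowers the level by 10·log₁₀ 3 = 4.771 dB: L₁ = 101 − 4.771.

96 dB SPL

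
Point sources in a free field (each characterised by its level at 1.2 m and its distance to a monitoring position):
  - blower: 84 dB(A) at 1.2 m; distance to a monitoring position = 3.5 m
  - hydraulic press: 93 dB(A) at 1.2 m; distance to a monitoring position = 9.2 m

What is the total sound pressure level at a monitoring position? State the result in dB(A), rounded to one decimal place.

Apply inverse-square spreading to bring every level to the receiver, then sum 10^(L/10).
blower: 84 − 20·log₁₀(3.5/1.2) = 84 − 9.30 = 74.70 dB(A).
hydraulic press: 93 − 20·log₁₀(9.2/1.2) = 93 − 17.69 = 75.31 dB(A).
Σ 10^(L/10) = 6.347e+07 → L_total = 10·log₁₀(6.347e+07) = 78.03 dB(A).

78.0 dB(A)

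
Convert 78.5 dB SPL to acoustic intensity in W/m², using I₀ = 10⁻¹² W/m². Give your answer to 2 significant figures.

7.1e-05 W/m²

I/I₀ = 10^(78.5/10) = 7.079e+07, so I = 7.079e+07 × 10⁻¹² W/m².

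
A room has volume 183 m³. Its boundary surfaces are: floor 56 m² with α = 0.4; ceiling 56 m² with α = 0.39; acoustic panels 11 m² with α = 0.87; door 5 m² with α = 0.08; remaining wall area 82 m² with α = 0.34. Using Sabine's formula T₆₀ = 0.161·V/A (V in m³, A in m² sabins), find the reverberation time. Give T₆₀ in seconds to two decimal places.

0.36 s

Total absorption A = 56·0.4 + 56·0.39 + 11·0.87 + 5·0.08 + 82·0.34 = 82.09 m² sabins.
T₆₀ = 0.161·V/A = 0.161·183/82.09 = 0.359 s.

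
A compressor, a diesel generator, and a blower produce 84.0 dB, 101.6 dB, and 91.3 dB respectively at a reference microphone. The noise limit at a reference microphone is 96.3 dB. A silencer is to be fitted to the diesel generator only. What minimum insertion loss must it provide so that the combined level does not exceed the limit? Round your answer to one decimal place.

7.3 dB

Everything except the diesel generator sums to 10^(84.0/10) + 10^(91.3/10) = 1.600e+09 in linear terms, 92.04 dB.
To meet 96.3 dB overall, the treated diesel generator may contribute at most 10^(96.3/10) − 1.600e+09 = 2.666e+09, i.e. 94.26 dB.
Required insertion loss = 101.6 − 94.26 = 7.34 dB.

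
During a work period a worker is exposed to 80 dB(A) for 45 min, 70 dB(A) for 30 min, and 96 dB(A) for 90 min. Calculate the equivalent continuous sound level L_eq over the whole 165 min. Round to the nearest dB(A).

Weight each interval's intensity by its duration and average over T = 165 min:
Σ tᵢ·10^(Lᵢ/10) = 45·10^(80/10) + 30·10^(70/10) + 90·10^(96/10) = 3.631e+11.
L_eq = 10·log₁₀(3.631e+11/165) = 93.43 dB(A).

93 dB(A)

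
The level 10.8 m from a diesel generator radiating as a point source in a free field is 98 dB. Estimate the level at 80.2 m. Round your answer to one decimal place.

Point-source attenuation: ΔL = 20·log₁₀(r₂/r₁) = 20·log₁₀(80.2/10.8) = 17.415 dB.
L₂ = 98 − 20·log₁₀(80.2/10.8) = 98 − 17.415 = 80.58 dB.

80.6 dB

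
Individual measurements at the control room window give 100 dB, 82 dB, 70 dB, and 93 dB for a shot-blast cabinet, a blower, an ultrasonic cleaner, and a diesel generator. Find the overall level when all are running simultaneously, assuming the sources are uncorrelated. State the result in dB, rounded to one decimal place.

For uncorrelated sources the intensities add, so convert each level to linear form, sum, and take 10·log₁₀ of the total.
Σ 10^(L/10) = 10^(100/10) + 10^(82/10) + 10^(70/10) + 10^(93/10) = 1.216e+10.
L_total = 10·log₁₀(1.216e+10) = 100.85 dB.

100.9 dB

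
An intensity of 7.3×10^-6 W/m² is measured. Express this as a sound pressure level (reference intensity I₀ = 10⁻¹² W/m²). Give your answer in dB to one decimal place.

I/I₀ = 7.3×10^-6/10⁻¹² = 7.3×10^6, and L = 10·log₁₀(I/I₀).
L = 10·(0.8633 + 6) = 68.63 dB.

68.6 dB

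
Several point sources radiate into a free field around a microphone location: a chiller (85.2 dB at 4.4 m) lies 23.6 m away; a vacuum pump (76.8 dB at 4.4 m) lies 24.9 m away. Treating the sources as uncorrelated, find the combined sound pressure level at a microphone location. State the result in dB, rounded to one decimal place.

Propagate each source to the receiver with L = L_ref − 20·log₁₀(r/r_ref), then add intensities.
chiller: 85.2 − 20·log₁₀(23.6/4.4) = 85.2 − 14.59 = 70.61 dB.
vacuum pump: 76.8 − 20·log₁₀(24.9/4.4) = 76.8 − 15.05 = 61.75 dB.
Σ 10^(L/10) = 1.300e+07 → L_total = 10·log₁₀(1.300e+07) = 71.14 dB.

71.1 dB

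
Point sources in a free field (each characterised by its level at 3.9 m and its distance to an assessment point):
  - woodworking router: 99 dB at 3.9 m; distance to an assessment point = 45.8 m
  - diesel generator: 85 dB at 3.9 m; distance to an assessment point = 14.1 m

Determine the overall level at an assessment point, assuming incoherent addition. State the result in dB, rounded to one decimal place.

79.1 dB

Apply inverse-square spreading to bring every level to the receiver, then sum 10^(L/10).
woodworking router: 99 − 20·log₁₀(45.8/3.9) = 99 − 21.40 = 77.60 dB.
diesel generator: 85 − 20·log₁₀(14.1/3.9) = 85 − 11.16 = 73.84 dB.
Σ 10^(L/10) = 8.179e+07 → L_total = 10·log₁₀(8.179e+07) = 79.13 dB.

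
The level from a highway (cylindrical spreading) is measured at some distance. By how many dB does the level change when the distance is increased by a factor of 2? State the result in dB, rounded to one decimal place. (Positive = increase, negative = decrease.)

-3.0 dB

With cylindrical spreading the level changes by −10·log₁₀(r₂/r₁).
ΔL = −10·log₁₀(2) = -3.01 dB.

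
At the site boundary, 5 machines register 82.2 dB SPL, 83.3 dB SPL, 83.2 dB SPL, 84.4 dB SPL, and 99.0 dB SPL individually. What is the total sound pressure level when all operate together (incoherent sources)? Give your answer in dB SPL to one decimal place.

Incoherent sources combine by intensity addition: L_total = 10·log₁₀(Σ 10^(L_i/10)).
Σ 10^(L/10) = 10^(82.2/10) + 10^(83.3/10) + 10^(83.2/10) + 10^(84.4/10) + 10^(99.0/10) = 8.807e+09.
L_total = 10·log₁₀(8.807e+09) = 99.45 dB SPL.

99.4 dB SPL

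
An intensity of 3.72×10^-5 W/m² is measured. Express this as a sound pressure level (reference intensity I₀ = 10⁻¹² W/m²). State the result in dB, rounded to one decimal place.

Dividing by I₀ shifts the exponent by 12: I/I₀ = 3.72×10^7.
L = 10·(0.5705 + 7) = 75.71 dB.

75.7 dB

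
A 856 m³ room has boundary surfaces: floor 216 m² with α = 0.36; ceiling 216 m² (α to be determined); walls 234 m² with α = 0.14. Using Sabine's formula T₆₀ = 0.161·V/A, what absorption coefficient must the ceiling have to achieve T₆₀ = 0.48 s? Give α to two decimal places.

0.82

A = 0.161·V/T₆₀ = 0.161·856/0.48 = 287.12 m² sabins.
Absorption from the other surfaces = 216·0.36 + 234·0.14 = 110.52 m², so the ceiling must supply 176.60 m² over 216 m².
α = 176.60/216 = 0.818.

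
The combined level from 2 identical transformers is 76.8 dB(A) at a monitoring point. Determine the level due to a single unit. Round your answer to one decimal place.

For N identical incoherent sources L_total = L₁ + 10·log₁₀ N, so L₁ = 76.8 − 10·log₁₀(2) = 76.8 − 3.010.

73.8 dB(A)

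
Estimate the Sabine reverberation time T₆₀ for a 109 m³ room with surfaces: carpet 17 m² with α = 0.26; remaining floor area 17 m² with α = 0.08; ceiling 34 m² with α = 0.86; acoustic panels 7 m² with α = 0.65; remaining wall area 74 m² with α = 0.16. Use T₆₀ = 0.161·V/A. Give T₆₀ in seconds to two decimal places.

0.34 s

Total absorption A = 17·0.26 + 17·0.08 + 34·0.86 + 7·0.65 + 74·0.16 = 51.41 m² sabins.
T₆₀ = 0.161 × 109 / 51.41 = 0.341 s.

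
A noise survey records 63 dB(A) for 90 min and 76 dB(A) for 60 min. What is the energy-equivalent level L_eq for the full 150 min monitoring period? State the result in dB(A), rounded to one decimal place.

72.3 dB(A)

The energy average is taken in the linear domain: L_eq = 10·log₁₀[(Σ tᵢ·10^(Lᵢ/10))/T], T = 150 min.
Σ tᵢ·10^(Lᵢ/10) = 90·10^(63/10) + 60·10^(76/10) = 2.568e+09.
L_eq = 10·log₁₀(2.568e+09/150) = 72.34 dB(A).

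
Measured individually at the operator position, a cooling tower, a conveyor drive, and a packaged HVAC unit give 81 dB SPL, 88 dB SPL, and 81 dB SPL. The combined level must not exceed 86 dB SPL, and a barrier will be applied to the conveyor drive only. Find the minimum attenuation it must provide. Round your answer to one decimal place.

Fixed contribution from the other sources: Σ 10^(L/10) = 10^(81/10) + 10^(81/10) = 2.518e+08 (84.01 dB SPL).
To meet 86 dB SPL overall, the treated conveyor drive may contribute at most 10^(86/10) − 2.518e+08 = 1.463e+08, i.e. 81.65 dB SPL.
Required insertion loss = 88 − 81.65 = 6.35 dB.

6.3 dB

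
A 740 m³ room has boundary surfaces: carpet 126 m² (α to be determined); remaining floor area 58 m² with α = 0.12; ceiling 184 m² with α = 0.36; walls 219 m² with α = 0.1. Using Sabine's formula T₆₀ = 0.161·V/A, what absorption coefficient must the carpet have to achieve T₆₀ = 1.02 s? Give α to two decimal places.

From T₆₀ = 0.161·V/A, the target T₆₀ = 1.02 s needs A = 0.161·740/1.02 = 116.80 m².
Absorption from the other surfaces = 58·0.12 + 184·0.36 + 219·0.1 = 95.10 m², so the carpet must supply 21.70 m² over 126 m².
α = 21.70/126 = 0.172.

0.17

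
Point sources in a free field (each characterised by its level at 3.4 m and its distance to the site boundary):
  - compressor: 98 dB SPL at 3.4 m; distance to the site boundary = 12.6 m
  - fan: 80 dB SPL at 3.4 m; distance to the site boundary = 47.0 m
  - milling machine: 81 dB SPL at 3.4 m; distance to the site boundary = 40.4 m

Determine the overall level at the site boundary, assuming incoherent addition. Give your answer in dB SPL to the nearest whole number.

87 dB SPL

First find each source's level at the receiver (point-source: −20·log₁₀(r/r_ref)), then combine on an intensity basis.
compressor: 98 − 20·log₁₀(12.6/3.4) = 98 − 11.38 = 86.62 dB SPL.
fan: 80 − 20·log₁₀(47.0/3.4) = 80 − 22.81 = 57.19 dB SPL.
milling machine: 81 − 20·log₁₀(40.4/3.4) = 81 − 21.50 = 59.50 dB SPL.
Σ 10^(L/10) = 4.608e+08 → L_total = 10·log₁₀(4.608e+08) = 86.64 dB SPL.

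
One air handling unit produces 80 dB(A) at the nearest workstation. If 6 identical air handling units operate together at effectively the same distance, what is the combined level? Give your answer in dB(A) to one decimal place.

With 6 equal, uncorrelated contributions the intensity is 6× that of one unit, giving a rise of 10·log₁₀ 6.
L_total = 80 + 10·log₁₀(6) = 80 + 7.782 = 87.78 dB(A).

87.8 dB(A)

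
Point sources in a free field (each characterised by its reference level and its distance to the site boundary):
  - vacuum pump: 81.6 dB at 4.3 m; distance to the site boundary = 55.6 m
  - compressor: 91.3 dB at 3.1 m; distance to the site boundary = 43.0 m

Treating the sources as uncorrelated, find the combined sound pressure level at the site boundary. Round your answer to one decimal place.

69.0 dB

Apply inverse-square spreading to bring every level to the receiver, then sum 10^(L/10).
vacuum pump: 81.6 − 20·log₁₀(55.6/4.3) = 81.6 − 22.23 = 59.37 dB.
compressor: 91.3 − 20·log₁₀(43.0/3.1) = 91.3 − 22.84 = 68.46 dB.
Σ 10^(L/10) = 7.876e+06 → L_total = 10·log₁₀(7.876e+06) = 68.96 dB.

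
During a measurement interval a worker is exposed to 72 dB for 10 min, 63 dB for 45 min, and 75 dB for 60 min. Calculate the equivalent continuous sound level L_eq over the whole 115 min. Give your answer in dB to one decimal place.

Weight each interval's intensity by its duration and average over T = 115 min:
Σ tᵢ·10^(Lᵢ/10) = 10·10^(72/10) + 45·10^(63/10) + 60·10^(75/10) = 2.146e+09.
L_eq = 10·log₁₀(2.146e+09/115) = 72.71 dB.

72.7 dB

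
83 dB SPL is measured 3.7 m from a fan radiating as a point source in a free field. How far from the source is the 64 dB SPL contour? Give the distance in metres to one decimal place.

33.0 m

The 19.0 dB drop corresponds to a distance ratio of 10^(19.0/20) for a point source.
r₂ = 3.7·10^((83−64)/20) = 3.7·10^(19.0/20) = 32.98 m.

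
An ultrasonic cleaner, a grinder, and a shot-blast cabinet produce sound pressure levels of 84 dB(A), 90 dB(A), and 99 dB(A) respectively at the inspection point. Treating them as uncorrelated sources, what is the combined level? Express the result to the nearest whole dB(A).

For uncorrelated sources the intensities add, so convert each level to linear form, sum, and take 10·log₁₀ of the total.
Σ 10^(L/10) = 10^(84/10) + 10^(90/10) + 10^(99/10) = 9.194e+09.
L_total = 10·log₁₀(9.194e+09) = 99.64 dB(A).

100 dB(A)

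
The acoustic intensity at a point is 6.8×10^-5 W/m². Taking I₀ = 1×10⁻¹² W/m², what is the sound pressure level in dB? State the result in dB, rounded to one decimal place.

78.3 dB

Dividing by I₀ shifts the exponent by 12: I/I₀ = 6.8×10^7.
L = 10·(0.8325 + 7) = 78.33 dB.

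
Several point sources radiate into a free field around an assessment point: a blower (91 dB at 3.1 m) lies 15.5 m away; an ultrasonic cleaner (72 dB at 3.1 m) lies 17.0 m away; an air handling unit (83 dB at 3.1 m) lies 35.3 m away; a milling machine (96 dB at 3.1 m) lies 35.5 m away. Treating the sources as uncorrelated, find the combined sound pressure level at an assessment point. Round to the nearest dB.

79 dB

First find each source's level at the receiver (point-source: −20·log₁₀(r/r_ref)), then combine on an intensity basis.
blower: 91 − 20·log₁₀(15.5/3.1) = 91 − 13.98 = 77.02 dB.
ultrasonic cleaner: 72 − 20·log₁₀(17.0/3.1) = 72 − 14.78 = 57.22 dB.
air handling unit: 83 − 20·log₁₀(35.3/3.1) = 83 − 21.13 = 61.87 dB.
milling machine: 96 − 20·log₁₀(35.5/3.1) = 96 − 21.18 = 74.82 dB.
Σ 10^(L/10) = 8.278e+07 → L_total = 10·log₁₀(8.278e+07) = 79.18 dB.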